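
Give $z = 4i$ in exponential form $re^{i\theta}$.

r = |z| = sqrt((0)^2 + (4)^2) = sqrt(0 + 16) = sqrt(16) = 4
a = 0 and b > 0, so z lies on the positive imaginary axis: θ = 90° = π/2
z = 4e^(i*π/2)


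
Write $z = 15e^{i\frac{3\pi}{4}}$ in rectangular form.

a = r cos θ = 15 * -sqrt(2)/2 = -15*sqrt(2)/2
b = r sin θ = 15 * sqrt(2)/2 = 15*sqrt(2)/2
z = -15*sqrt(2)/2 + (15*sqrt(2)/2)i


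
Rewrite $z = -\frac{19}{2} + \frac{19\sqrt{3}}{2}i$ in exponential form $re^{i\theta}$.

r = |z| = sqrt((-19/2)^2 + (19*sqrt(3)/2)^2) = sqrt(361/4 + 1083/4) = sqrt(361) = 19
θ = arctan(b/a) = arctan(16.4545/-9.5) (quadrant-adjusted) = 120° = 2π/3
z = 19e^(i*2π/3)


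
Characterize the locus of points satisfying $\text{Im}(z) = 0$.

Im(z) = y where z = x + yi; the equation y = 0 is satisfied by all points with that y-coordinate
Locus: Horizontal line y = 0


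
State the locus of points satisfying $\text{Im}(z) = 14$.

Im(z) = y where z = x + yi; the equation y = 14 is satisfied by all points with that y-coordinate
Locus: Horizontal line y = 14


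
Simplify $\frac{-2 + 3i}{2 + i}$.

Multiply numerator and denominator by conjugate (2 - i):
= (-2 + 3i)(2 - i) / (2^2 + 1^2)
= (-1 + 8i) / 5
= -1/5 + (8/5)i


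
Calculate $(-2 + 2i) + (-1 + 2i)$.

(-2 + (-1)) + (2 + 2)i = -3 + 4i


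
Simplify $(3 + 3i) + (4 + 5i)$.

(3 + 4) + (3 + 5)i = 7 + 8i


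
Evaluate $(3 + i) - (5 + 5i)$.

(3 - 5) + (1 - 5)i = -2 - 4i


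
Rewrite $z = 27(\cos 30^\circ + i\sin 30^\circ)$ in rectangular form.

a = r cos θ = 27 * sqrt(3)/2 = 27*sqrt(3)/2
b = r sin θ = 27 * 1/2 = 27/2
z = 27*sqrt(3)/2 + (27/2)i


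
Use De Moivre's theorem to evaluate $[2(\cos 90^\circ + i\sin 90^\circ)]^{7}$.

By De Moivre: z^n = r^n(cos(nθ) + i sin(nθ))
= 2^7(cos(7*90°) + i sin(7*90°))
= 128(cos 270° + i sin 270°)
= -128i


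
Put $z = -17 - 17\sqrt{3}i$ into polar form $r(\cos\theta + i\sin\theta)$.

r = |z| = sqrt(a^2 + b^2) = sqrt((-17)^2 + (-17*sqrt(3))^2) = sqrt(289 + 867) = sqrt(1156) = 34
θ = arctan(b/a) = arctan(-29.4449/-17) (quadrant-adjusted) = 240°
z = 34(cos 240° + i sin 240°)


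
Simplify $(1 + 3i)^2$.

(a + bi)^2 = a^2 - b^2 + 2abi
= 1^2 - 3^2 + 2*1*3i
= -8 + 6i


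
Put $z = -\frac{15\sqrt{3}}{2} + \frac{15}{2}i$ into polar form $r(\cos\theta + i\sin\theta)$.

r = |z| = sqrt(a^2 + b^2) = sqrt((-15*sqrt(3)/2)^2 + (15/2)^2) = sqrt(675/4 + 225/4) = sqrt(225) = 15
θ = arctan(b/a) = arctan(7.5/-12.9904) (quadrant-adjusted) = 150°
z = 15(cos 150° + i sin 150°)


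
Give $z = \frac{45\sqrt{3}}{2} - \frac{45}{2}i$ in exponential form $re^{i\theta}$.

r = |z| = sqrt((45*sqrt(3)/2)^2 + (-45/2)^2) = sqrt(6075/4 + 2025/4) = sqrt(2025) = 45
θ = arctan(b/a) = arctan(-22.5/38.9711) (quadrant-adjusted) = -30° = -π/6
z = 45e^(-i*π/6)


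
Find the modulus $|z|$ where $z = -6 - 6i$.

|z| = sqrt(a^2 + b^2) = sqrt((-6)^2 + (-6)^2) = sqrt(72) = sqrt(72)


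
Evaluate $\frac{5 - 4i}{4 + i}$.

Multiply numerator and denominator by conjugate (4 - i):
= (5 - 4i)(4 - i) / (4^2 + 1^2)
= (16 - 21i) / 17
= 16/17 - (21/17)i


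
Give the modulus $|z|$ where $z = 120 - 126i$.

|z| = sqrt(a^2 + b^2) = sqrt(120^2 + (-126)^2) = sqrt(30276) = 174


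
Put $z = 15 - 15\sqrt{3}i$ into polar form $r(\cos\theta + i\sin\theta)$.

r = |z| = sqrt(a^2 + b^2) = sqrt((15)^2 + (-15*sqrt(3))^2) = sqrt(225 + 675) = sqrt(900) = 30
θ = arctan(b/a) = arctan(-25.9808/15) (quadrant-adjusted) = 300°
z = 30(cos 300° + i sin 300°)


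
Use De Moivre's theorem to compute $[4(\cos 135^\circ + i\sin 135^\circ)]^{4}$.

By De Moivre: z^n = r^n(cos(nθ) + i sin(nθ))
= 4^4(cos(4*135°) + i sin(4*135°))
= 256(cos 180° + i sin 180°)
= -256


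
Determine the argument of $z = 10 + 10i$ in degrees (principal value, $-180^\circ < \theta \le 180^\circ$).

θ = arctan(b/a) = arctan(10/10) (quadrant-adjusted) = 45°


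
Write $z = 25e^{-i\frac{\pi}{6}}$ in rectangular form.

a = r cos θ = 25 * sqrt(3)/2 = 25*sqrt(3)/2
b = r sin θ = 25 * -1/2 = -25/2
z = 25*sqrt(3)/2 - (25/2)i


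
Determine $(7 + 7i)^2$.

(a + bi)^2 = a^2 - b^2 + 2abi
= 7^2 - 7^2 + 2*7*7i
= 98i


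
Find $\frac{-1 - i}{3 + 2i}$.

Multiply numerator and denominator by conjugate (3 - 2i):
= (-1 - i)(3 - 2i) / (3^2 + 2^2)
= (-5 - i) / 13
= -5/13 - (1/13)i


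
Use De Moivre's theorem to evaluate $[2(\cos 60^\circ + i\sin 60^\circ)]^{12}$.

By De Moivre: z^n = r^n(cos(nθ) + i sin(nθ))
= 2^12(cos(12*60°) + i sin(12*60°))
= 4096(cos 0° + i sin 0°)
= 4096


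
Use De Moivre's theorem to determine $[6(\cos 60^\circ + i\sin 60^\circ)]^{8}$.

By De Moivre: z^n = r^n(cos(nθ) + i sin(nθ))
= 6^8(cos(8*60°) + i sin(8*60°))
= 1679616(cos 120° + i sin 120°)
= -839808 + 839808*sqrt(3)i


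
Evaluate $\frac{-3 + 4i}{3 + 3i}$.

Multiply numerator and denominator by conjugate (3 - 3i):
= (-3 + 4i)(3 - 3i) / (3^2 + 3^2)
= (3 + 21i) / 18
Divide through by 3: (1 + 7i) / 6
= 1/6 + (7/6)i


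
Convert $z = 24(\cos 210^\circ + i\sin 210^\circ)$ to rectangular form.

a = r cos θ = 24 * -sqrt(3)/2 = -12*sqrt(3)
b = r sin θ = 24 * -1/2 = -12
z = -12*sqrt(3) - 12i


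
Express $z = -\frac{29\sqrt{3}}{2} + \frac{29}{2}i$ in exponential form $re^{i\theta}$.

r = |z| = sqrt((-29*sqrt(3)/2)^2 + (29/2)^2) = sqrt(2523/4 + 841/4) = sqrt(841) = 29
θ = arctan(b/a) = arctan(14.5/-25.1147) (quadrant-adjusted) = 150° = 5π/6
z = 29e^(i*5π/6)


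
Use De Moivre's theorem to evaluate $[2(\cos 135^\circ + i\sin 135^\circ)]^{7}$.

By De Moivre: z^n = r^n(cos(nθ) + i sin(nθ))
= 2^7(cos(7*135°) + i sin(7*135°))
= 128(cos 225° + i sin 225°)
= -64*sqrt(2) - 64*sqrt(2)i


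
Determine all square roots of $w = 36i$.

|w| = 36, arg(w) = 90°
Root modulus = 36^(1/2) = 6
Root arguments: θ_k = (90° + 360°k)/2 for k = 0, 1, ..., 1
Roots: 3*sqrt(2) + 3*sqrt(2)i, -3*sqrt(2) - 3*sqrt(2)i


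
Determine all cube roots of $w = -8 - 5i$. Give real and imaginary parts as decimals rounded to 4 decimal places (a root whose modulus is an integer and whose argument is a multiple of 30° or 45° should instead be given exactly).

|w| = sqrt(89) ≈ 9.433981, arg(w) ≈ 212.005383°
Root modulus = sqrt(89)^(1/3) ≈ 2.112994
Root arguments: θ_k = (arg(w) + 360°k)/3 for k = 0, 1, ..., 2
Compute each root as (root modulus)(cos θ_k + i sin θ_k) using full-precision intermediates, then round to 4 decimal places.
Roots: 0.6995 + 1.9939i, -2.0765 - 0.3912i, 1.3770 - 1.6027i


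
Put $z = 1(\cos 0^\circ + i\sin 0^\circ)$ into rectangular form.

a = r cos θ = 1 * 1 = 1
b = r sin θ = 1 * 0 = 0
z = 1


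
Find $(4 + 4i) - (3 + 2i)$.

(4 - 3) + (4 - 2)i = 1 + 2i


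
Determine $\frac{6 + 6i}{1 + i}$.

Multiply numerator and denominator by conjugate (1 - i):
= (6 + 6i)(1 - i) / (1^2 + 1^2)
= (12) / 2
= 6


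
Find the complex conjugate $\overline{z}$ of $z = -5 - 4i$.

If z = a + bi, then conjugate(z) = a - bi
conjugate(-5 - 4i) = -5 + 4i


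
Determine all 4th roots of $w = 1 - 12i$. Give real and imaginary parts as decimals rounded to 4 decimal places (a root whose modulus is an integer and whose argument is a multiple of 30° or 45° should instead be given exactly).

|w| = sqrt(145) ≈ 12.041595, arg(w) ≈ 274.763642°
Root modulus = sqrt(145)^(1/4) ≈ 1.862820
Root arguments: θ_k = (arg(w) + 360°k)/4 for k = 0, 1, ..., 3
Compute each root as (root modulus)(cos θ_k + i sin θ_k) using full-precision intermediates, then round to 4 decimal places.
Roots: 0.6769 + 1.7355i, -1.7355 + 0.6769i, -0.6769 - 1.7355i, 1.7355 - 0.6769i


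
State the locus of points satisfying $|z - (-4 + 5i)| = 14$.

|z - z0| = r describes a circle centered at z0 with radius r
Here z0 = -4 + 5i and r = 14
Locus: Circle centered at (-4, 5) with radius 14


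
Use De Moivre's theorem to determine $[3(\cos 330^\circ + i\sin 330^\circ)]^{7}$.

By De Moivre: z^n = r^n(cos(nθ) + i sin(nθ))
= 3^7(cos(7*330°) + i sin(7*330°))
= 2187(cos 150° + i sin 150°)
= -2187*sqrt(3)/2 + (2187/2)i


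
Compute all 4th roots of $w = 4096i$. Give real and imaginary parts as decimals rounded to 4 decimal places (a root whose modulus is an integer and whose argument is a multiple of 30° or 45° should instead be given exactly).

|w| = 4096, arg(w) = 90°
Root modulus = 4096^(1/4) = 8
Root arguments: θ_k = (90° + 360°k)/4 for k = 0, 1, ..., 3
Compute each root as (root modulus)(cos θ_k + i sin θ_k) using full-precision intermediates, then round to 4 decimal places.
Roots: 7.3910 + 3.0615i, -3.0615 + 7.3910i, -7.3910 - 3.0615i, 3.0615 - 7.3910i


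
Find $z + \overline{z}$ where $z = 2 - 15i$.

z + conjugate(z) = (a + bi) + (a - bi) = 2a
= 2 * 2 = 4


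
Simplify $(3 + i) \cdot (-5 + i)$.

(a1*a2 - b1*b2) + (a1*b2 + b1*a2)i
= (-15 - 1) + (3 + (-5))i
= -16 - 2i


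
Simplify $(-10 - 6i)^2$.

(a + bi)^2 = a^2 - b^2 + 2abi
= (-10)^2 - (-6)^2 + 2*(-10)*(-6)i
= 64 + 120i


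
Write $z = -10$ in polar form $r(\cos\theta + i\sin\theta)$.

r = |z| = sqrt(a^2 + b^2) = sqrt((-10)^2 + (0)^2) = sqrt(100 + 0) = sqrt(100) = 10
b = 0 and a < 0, so z lies on the negative real axis: θ = 180°
z = 10(cos 180° + i sin 180°)


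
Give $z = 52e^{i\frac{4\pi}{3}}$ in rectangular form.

a = r cos θ = 52 * -1/2 = -26
b = r sin θ = 52 * -sqrt(3)/2 = -26*sqrt(3)
z = -26 - 26*sqrt(3)i


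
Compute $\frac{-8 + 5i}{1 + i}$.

Multiply numerator and denominator by conjugate (1 - i):
= (-8 + 5i)(1 - i) / (1^2 + 1^2)
= (-3 + 13i) / 2
= -3/2 + (13/2)i


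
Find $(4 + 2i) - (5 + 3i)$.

(4 - 5) + (2 - 3)i = -1 - i


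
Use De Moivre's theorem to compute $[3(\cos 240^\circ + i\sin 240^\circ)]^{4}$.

By De Moivre: z^n = r^n(cos(nθ) + i sin(nθ))
= 3^4(cos(4*240°) + i sin(4*240°))
= 81(cos 240° + i sin 240°)
= -81/2 - (81*sqrt(3)/2)i


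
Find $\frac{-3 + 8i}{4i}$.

Multiply numerator and denominator by conjugate (-4i):
= (-3 + 8i)(-4i) / (0^2 + 4^2)
= (32 + 12i) / 16
Divide through by 4: (8 + 3i) / 4
= 2 + (3/4)i


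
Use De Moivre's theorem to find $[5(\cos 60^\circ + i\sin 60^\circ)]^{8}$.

By De Moivre: z^n = r^n(cos(nθ) + i sin(nθ))
= 5^8(cos(8*60°) + i sin(8*60°))
= 390625(cos 120° + i sin 120°)
= -390625/2 + (390625*sqrt(3)/2)i


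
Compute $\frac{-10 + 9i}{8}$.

Divisor is real, so divide each part by 8:
= -5/4 + (9/8)i


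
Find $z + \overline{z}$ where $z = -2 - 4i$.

z + conjugate(z) = (a + bi) + (a - bi) = 2a
= 2 * (-2) = -4


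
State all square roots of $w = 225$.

|w| = 225, arg(w) = 0°
Root modulus = 225^(1/2) = 15
Root arguments: θ_k = (0° + 360°k)/2 for k = 0, 1, ..., 1
Roots: 15, -15


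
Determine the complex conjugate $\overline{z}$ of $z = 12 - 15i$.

If z = a + bi, then conjugate(z) = a - bi
conjugate(12 - 15i) = 12 + 15i


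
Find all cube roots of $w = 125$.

|w| = 125, arg(w) = 0°
Root modulus = 125^(1/3) = 5
Root arguments: θ_k = (0° + 360°k)/3 for k = 0, 1, ..., 2
Roots: 5, -5/2 + (5*sqrt(3)/2)i, -5/2 - (5*sqrt(3)/2)i


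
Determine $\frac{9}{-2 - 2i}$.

Multiply numerator and denominator by conjugate (-2 + 2i):
= (9)(-2 + 2i) / ((-2)^2 + (-2)^2)
= (-18 + 18i) / 8
Divide through by 2: (-9 + 9i) / 4
= -9/4 + (9/4)i


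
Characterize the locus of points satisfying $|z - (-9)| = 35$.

|z - z0| = r describes a circle centered at z0 with radius r
Here z0 = -9 and r = 35
Locus: Circle centered at (-9, 0) with radius 35


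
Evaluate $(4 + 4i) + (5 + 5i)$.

(4 + 5) + (4 + 5)i = 9 + 9i


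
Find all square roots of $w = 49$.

|w| = 49, arg(w) = 0°
Root modulus = 49^(1/2) = 7
Root arguments: θ_k = (0° + 360°k)/2 for k = 0, 1, ..., 1
Roots: 7, -7


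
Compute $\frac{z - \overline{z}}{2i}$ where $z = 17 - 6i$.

z - conjugate(z) = 2bi
(z - conjugate(z))/(2i) = 2bi/(2i) = b = -6


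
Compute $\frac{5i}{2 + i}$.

Multiply numerator and denominator by conjugate (2 - i):
= (5i)(2 - i) / (2^2 + 1^2)
= (5 + 10i) / 5
= 1 + 2i


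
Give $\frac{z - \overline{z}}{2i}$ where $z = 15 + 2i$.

z - conjugate(z) = 2bi
(z - conjugate(z))/(2i) = 2bi/(2i) = b = 2


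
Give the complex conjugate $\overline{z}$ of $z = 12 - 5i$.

If z = a + bi, then conjugate(z) = a - bi
conjugate(12 - 5i) = 12 + 5i


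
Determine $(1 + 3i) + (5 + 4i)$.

(1 + 5) + (3 + 4)i = 6 + 7i


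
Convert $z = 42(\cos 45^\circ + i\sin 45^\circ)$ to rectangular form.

a = r cos θ = 42 * sqrt(2)/2 = 21*sqrt(2)
b = r sin θ = 42 * sqrt(2)/2 = 21*sqrt(2)
z = 21*sqrt(2) + 21*sqrt(2)i


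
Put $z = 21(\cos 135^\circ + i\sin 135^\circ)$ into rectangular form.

a = r cos θ = 21 * -sqrt(2)/2 = -21*sqrt(2)/2
b = r sin θ = 21 * sqrt(2)/2 = 21*sqrt(2)/2
z = -21*sqrt(2)/2 + (21*sqrt(2)/2)i


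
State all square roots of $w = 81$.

|w| = 81, arg(w) = 0°
Root modulus = 81^(1/2) = 9
Root arguments: θ_k = (0° + 360°k)/2 for k = 0, 1, ..., 1
Roots: 9, -9


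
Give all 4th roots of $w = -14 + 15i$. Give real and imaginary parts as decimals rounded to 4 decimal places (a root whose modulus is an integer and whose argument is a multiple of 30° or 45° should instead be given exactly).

|w| = sqrt(421) ≈ 20.518285, arg(w) ≈ 133.025066°
Root modulus = sqrt(421)^(1/4) ≈ 2.128312
Root arguments: θ_k = (arg(w) + 360°k)/4 for k = 0, 1, ..., 3
Compute each root as (root modulus)(cos θ_k + i sin θ_k) using full-precision intermediates, then round to 4 decimal places.
Roots: 1.7798 + 1.1671i, -1.1671 + 1.7798i, -1.7798 - 1.1671i, 1.1671 - 1.7798i


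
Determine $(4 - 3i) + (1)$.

(4 + 1) + (-3 + 0)i = 5 - 3i


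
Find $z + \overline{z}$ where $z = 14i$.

z + conjugate(z) = (a + bi) + (a - bi) = 2a
= 2 * 0 = 0


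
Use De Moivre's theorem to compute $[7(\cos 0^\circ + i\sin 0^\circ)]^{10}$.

By De Moivre: z^n = r^n(cos(nθ) + i sin(nθ))
= 7^10(cos(10*0°) + i sin(10*0°))
= 282475249(cos 0° + i sin 0°)
= 282475249


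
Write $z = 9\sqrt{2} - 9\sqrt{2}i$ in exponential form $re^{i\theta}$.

r = |z| = sqrt((9*sqrt(2))^2 + (-9*sqrt(2))^2) = sqrt(162 + 162) = sqrt(324) = 18
θ = arctan(b/a) = arctan(-12.7279/12.7279) (quadrant-adjusted) = -45° = -π/4
z = 18e^(-i*π/4)


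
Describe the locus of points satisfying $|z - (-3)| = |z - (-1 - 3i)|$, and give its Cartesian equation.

|z - z1| = |z - z2| means z is equidistant from z1 and z2,
i.e. the perpendicular bisector of the segment from (-3, 0) to (-1, -3) (midpoint (-2, -3/2)).
With z = x + yi, square both sides:
(x - (-3))^2 + (y - 0)^2 = (x - (-1))^2 + (y - (-3))^2
The x^2 and y^2 terms cancel: 4x + (-6)y = 10 - 9 = 1
Simplify: 4x - 6y = 1
Locus: Perpendicular bisector of the segment from (-3, 0) to (-1, -3): the line 4x - 6y = 1


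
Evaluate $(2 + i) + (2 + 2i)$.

(2 + 2) + (1 + 2)i = 4 + 3i


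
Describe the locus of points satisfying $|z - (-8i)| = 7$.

|z - z0| = r describes a circle centered at z0 with radius r
Here z0 = -8i and r = 7
Locus: Circle centered at (0, -8) with radius 7


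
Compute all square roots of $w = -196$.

|w| = 196, arg(w) = 180°
Root modulus = 196^(1/2) = 14
Root arguments: θ_k = (180° + 360°k)/2 for k = 0, 1, ..., 1
Roots: 14i, -14i


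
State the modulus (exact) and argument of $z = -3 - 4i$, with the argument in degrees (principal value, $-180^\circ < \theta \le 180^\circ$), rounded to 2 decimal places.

|z| = sqrt((-3)^2 + (-4)^2) = 5
arg(z) = arctan(b/a) = arctan(-4/-3) (quadrant-adjusted) = -126.87°


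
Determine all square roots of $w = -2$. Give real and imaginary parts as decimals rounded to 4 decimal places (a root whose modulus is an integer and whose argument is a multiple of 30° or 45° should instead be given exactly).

|w| = 2, arg(w) = 180°
Root modulus = 2^(1/2) ≈ 1.414214
Root arguments: θ_k = (180° + 360°k)/2 for k = 0, 1, ..., 1
Compute each root as (root modulus)(cos θ_k + i sin θ_k) using full-precision intermediates, then round to 4 decimal places.
Roots: 1.4142i, -1.4142i


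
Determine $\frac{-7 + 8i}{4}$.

Divisor is real, so divide each part by 4:
= -7/4 + 2i


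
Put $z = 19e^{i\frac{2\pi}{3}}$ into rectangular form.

a = r cos θ = 19 * -1/2 = -19/2
b = r sin θ = 19 * sqrt(3)/2 = 19*sqrt(3)/2
z = -19/2 + (19*sqrt(3)/2)i


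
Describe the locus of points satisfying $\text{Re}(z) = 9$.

Re(z) = x where z = x + yi; the equation x = 9 is satisfied by all points with that x-coordinate
Locus: Vertical line x = 9


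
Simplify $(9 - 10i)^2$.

(a + bi)^2 = a^2 - b^2 + 2abi
= 9^2 - (-10)^2 + 2*9*(-10)i
= -19 - 180i


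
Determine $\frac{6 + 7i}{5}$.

Divisor is real, so divide each part by 5:
= 6/5 + (7/5)i


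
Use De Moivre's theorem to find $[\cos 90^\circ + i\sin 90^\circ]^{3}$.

By De Moivre: z^n = r^n(cos(nθ) + i sin(nθ))
= 1^3(cos(3*90°) + i sin(3*90°))
= 1(cos 270° + i sin 270°)
= -i


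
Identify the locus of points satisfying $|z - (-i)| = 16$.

|z - z0| = r describes a circle centered at z0 with radius r
Here z0 = -i and r = 16
Locus: Circle centered at (0, -1) with radius 16


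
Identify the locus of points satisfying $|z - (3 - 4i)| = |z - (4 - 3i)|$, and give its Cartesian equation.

|z - z1| = |z - z2| means z is equidistant from z1 and z2,
i.e. the perpendicular bisector of the segment from (3, -4) to (4, -3) (midpoint (7/2, -7/2)).
With z = x + yi, square both sides:
(x - 3)^2 + (y - (-4))^2 = (x - 4)^2 + (y - (-3))^2
The x^2 and y^2 terms cancel: 2x + 2y = 25 - 25 = 0
Simplify: x + y = 0
Locus: Perpendicular bisector of the segment from (3, -4) to (4, -3): the line x + y = 0


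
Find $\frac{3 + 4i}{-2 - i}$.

Multiply numerator and denominator by conjugate (-2 + i):
= (3 + 4i)(-2 + i) / ((-2)^2 + (-1)^2)
= (-10 - 5i) / 5
= -2 - i


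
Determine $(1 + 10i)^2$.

(a + bi)^2 = a^2 - b^2 + 2abi
= 1^2 - 10^2 + 2*1*10i
= -99 + 20i


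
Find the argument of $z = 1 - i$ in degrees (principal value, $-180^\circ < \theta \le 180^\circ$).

θ = arctan(b/a) = arctan(-1/1) (quadrant-adjusted) = -45°


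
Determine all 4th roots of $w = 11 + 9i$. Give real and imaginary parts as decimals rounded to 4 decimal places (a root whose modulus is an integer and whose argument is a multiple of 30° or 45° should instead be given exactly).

|w| = sqrt(202) ≈ 14.212670, arg(w) ≈ 39.289407°
Root modulus = sqrt(202)^(1/4) ≈ 1.941641
Root arguments: θ_k = (arg(w) + 360°k)/4 for k = 0, 1, ..., 3
Compute each root as (root modulus)(cos θ_k + i sin θ_k) using full-precision intermediates, then round to 4 decimal places.
Roots: 1.9132 + 0.3312i, -0.3312 + 1.9132i, -1.9132 - 0.3312i, 0.3312 - 1.9132i


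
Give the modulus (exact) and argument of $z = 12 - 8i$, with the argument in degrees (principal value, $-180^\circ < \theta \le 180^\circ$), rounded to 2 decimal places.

|z| = sqrt(12^2 + (-8)^2) = sqrt(208)
arg(z) = arctan(b/a) = arctan(-8/12) (quadrant-adjusted) = -33.69°


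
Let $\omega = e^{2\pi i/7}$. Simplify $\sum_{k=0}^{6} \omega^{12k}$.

Let ζ = ω^12 = e^(2πi·12/7). Since 7 ∤ 12, ζ ≠ 1.
Sum = Σ_{k=0}^{6} ζ^k = (ζ^7 - 1)/(ζ - 1) = (ω^{12·7} - 1)/(ζ - 1) = (1 - 1)/(ζ - 1) = 0


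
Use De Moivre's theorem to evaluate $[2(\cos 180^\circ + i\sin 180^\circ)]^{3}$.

By De Moivre: z^n = r^n(cos(nθ) + i sin(nθ))
= 2^3(cos(3*180°) + i sin(3*180°))
= 8(cos 180° + i sin 180°)
= -8


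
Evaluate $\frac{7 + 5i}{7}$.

Divisor is real, so divide each part by 7:
= 1 + (5/7)i


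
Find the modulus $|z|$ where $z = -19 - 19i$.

|z| = sqrt(a^2 + b^2) = sqrt((-19)^2 + (-19)^2) = sqrt(722) = sqrt(722)


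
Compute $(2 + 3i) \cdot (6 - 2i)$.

(a1*a2 - b1*b2) + (a1*b2 + b1*a2)i
= (12 - (-6)) + (-4 + 18)i
= 18 + 14i


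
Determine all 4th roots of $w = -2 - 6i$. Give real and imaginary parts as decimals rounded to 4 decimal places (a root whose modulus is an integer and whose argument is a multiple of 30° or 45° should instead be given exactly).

|w| = sqrt(40) ≈ 6.324555, arg(w) ≈ 251.565051°
Root modulus = sqrt(40)^(1/4) ≈ 1.585833
Root arguments: θ_k = (arg(w) + 360°k)/4 for k = 0, 1, ..., 3
Compute each root as (root modulus)(cos θ_k + i sin θ_k) using full-precision intermediates, then round to 4 decimal places.
Roots: 0.7226 + 1.4116i, -1.4116 + 0.7226i, -0.7226 - 1.4116i, 1.4116 - 0.7226i


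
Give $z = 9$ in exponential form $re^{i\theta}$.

r = |z| = sqrt((9)^2 + (0)^2) = sqrt(81 + 0) = sqrt(81) = 9
b = 0 and a > 0, so z lies on the positive real axis: θ = 0
z = 9e^(i*0) = 9


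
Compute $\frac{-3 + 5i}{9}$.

Divisor is real, so divide each part by 9:
= -1/3 + (5/9)i


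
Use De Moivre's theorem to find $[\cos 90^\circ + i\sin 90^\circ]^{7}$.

By De Moivre: z^n = r^n(cos(nθ) + i sin(nθ))
= 1^7(cos(7*90°) + i sin(7*90°))
= 1(cos 270° + i sin 270°)
= -i


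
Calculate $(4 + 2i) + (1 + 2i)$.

(4 + 1) + (2 + 2)i = 5 + 4i


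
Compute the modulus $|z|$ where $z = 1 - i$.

|z| = sqrt(a^2 + b^2) = sqrt(1^2 + (-1)^2) = sqrt(2) = sqrt(2)


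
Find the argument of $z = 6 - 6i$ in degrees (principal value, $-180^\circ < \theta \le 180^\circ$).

θ = arctan(b/a) = arctan(-6/6) (quadrant-adjusted) = -45°


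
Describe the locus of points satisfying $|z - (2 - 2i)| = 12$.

|z - z0| = r describes a circle centered at z0 with radius r
Here z0 = 2 - 2i and r = 12
Locus: Circle centered at (2, -2) with radius 12


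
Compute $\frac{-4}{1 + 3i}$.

Multiply numerator and denominator by conjugate (1 - 3i):
= (-4)(1 - 3i) / (1^2 + 3^2)
= (-4 + 12i) / 10
Divide through by 2: (-2 + 6i) / 5
= -2/5 + (6/5)i


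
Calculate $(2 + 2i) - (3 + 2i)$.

(2 - 3) + (2 - 2)i = -1


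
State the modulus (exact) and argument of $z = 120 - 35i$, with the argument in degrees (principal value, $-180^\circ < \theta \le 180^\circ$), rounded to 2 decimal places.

|z| = sqrt(120^2 + (-35)^2) = 125
arg(z) = arctan(b/a) = arctan(-35/120) (quadrant-adjusted) = -16.26°


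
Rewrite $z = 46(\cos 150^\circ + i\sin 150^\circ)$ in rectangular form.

a = r cos θ = 46 * -sqrt(3)/2 = -23*sqrt(3)
b = r sin θ = 46 * 1/2 = 23
z = -23*sqrt(3) + 23i


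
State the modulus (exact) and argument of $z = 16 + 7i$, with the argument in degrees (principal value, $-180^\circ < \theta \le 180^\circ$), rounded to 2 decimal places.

|z| = sqrt(16^2 + 7^2) = sqrt(305)
arg(z) = arctan(b/a) = arctan(7/16) (quadrant-adjusted) = 23.63°


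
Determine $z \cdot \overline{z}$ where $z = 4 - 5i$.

z * conjugate(z) = |z|^2 = a^2 + b^2
= 4^2 + (-5)^2 = 41


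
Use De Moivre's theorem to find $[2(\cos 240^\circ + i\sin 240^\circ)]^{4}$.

By De Moivre: z^n = r^n(cos(nθ) + i sin(nθ))
= 2^4(cos(4*240°) + i sin(4*240°))
= 16(cos 240° + i sin 240°)
= -8 - 8*sqrt(3)i


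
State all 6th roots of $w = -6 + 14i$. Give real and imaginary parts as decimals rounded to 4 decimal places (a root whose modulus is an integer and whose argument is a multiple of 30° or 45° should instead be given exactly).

|w| = sqrt(232) ≈ 15.231546, arg(w) ≈ 113.198591°
Root modulus = sqrt(232)^(1/6) ≈ 1.574432
Root arguments: θ_k = (arg(w) + 360°k)/6 for k = 0, 1, ..., 5
Compute each root as (root modulus)(cos θ_k + i sin θ_k) using full-precision intermediates, then round to 4 decimal places.
Roots: 1.4898 + 0.5091i, 0.3040 + 1.5448i, -1.1858 + 1.0357i, -1.4898 - 0.5091i, -0.3040 - 1.5448i, 1.1858 - 1.0357i


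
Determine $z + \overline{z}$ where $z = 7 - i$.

z + conjugate(z) = (a + bi) + (a - bi) = 2a
= 2 * 7 = 14


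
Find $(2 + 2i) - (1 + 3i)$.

(2 - 1) + (2 - 3)i = 1 - i


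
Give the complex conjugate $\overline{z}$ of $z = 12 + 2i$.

If z = a + bi, then conjugate(z) = a - bi
conjugate(12 + 2i) = 12 - 2i


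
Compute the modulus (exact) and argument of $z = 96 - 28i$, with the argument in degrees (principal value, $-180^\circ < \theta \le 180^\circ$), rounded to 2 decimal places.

|z| = sqrt(96^2 + (-28)^2) = 100
arg(z) = arctan(b/a) = arctan(-28/96) (quadrant-adjusted) = -16.26°


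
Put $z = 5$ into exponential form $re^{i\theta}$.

r = |z| = sqrt((5)^2 + (0)^2) = sqrt(25 + 0) = sqrt(25) = 5
b = 0 and a > 0, so z lies on the positive real axis: θ = 0
z = 5e^(i*0) = 5


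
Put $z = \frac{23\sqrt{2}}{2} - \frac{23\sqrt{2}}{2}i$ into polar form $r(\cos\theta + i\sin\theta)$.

r = |z| = sqrt(a^2 + b^2) = sqrt((23*sqrt(2)/2)^2 + (-23*sqrt(2)/2)^2) = sqrt(529/2 + 529/2) = sqrt(529) = 23
θ = arctan(b/a) = arctan(-16.2635/16.2635) (quadrant-adjusted) = 315°
z = 23(cos 315° + i sin 315°)


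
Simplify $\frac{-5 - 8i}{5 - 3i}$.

Multiply numerator and denominator by conjugate (5 + 3i):
= (-5 - 8i)(5 + 3i) / (5^2 + (-3)^2)
= (-1 - 55i) / 34
= -1/34 - (55/34)i


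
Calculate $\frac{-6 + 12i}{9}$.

Divisor is real, so divide each part by 9:
= -2/3 + (4/3)i


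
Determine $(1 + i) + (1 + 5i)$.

(1 + 1) + (1 + 5)i = 2 + 6i


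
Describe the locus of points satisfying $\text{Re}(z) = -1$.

Re(z) = x where z = x + yi; the equation x = -1 is satisfied by all points with that x-coordinate
Locus: Vertical line x = -1


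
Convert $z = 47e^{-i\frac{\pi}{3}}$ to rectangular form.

a = r cos θ = 47 * 1/2 = 47/2
b = r sin θ = 47 * -sqrt(3)/2 = -47*sqrt(3)/2
z = 47/2 - (47*sqrt(3)/2)i


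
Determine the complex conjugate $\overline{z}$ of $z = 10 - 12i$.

If z = a + bi, then conjugate(z) = a - bi
conjugate(10 - 12i) = 10 + 12i


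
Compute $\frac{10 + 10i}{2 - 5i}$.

Multiply numerator and denominator by conjugate (2 + 5i):
= (10 + 10i)(2 + 5i) / (2^2 + (-5)^2)
= (-30 + 70i) / 29
= -30/29 + (70/29)i


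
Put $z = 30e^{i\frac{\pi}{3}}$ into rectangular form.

a = r cos θ = 30 * 1/2 = 15
b = r sin θ = 30 * sqrt(3)/2 = 15*sqrt(3)
z = 15 + 15*sqrt(3)i


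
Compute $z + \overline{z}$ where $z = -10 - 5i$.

z + conjugate(z) = (a + bi) + (a - bi) = 2a
= 2 * (-10) = -20


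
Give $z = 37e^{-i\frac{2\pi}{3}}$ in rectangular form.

a = r cos θ = 37 * -1/2 = -37/2
b = r sin θ = 37 * -sqrt(3)/2 = -37*sqrt(3)/2
z = -37/2 - (37*sqrt(3)/2)i


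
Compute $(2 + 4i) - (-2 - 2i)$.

(2 - (-2)) + (4 - (-2))i = 4 + 6i


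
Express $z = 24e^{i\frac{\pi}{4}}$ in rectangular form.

a = r cos θ = 24 * sqrt(2)/2 = 12*sqrt(2)
b = r sin θ = 24 * sqrt(2)/2 = 12*sqrt(2)
z = 12*sqrt(2) + 12*sqrt(2)i


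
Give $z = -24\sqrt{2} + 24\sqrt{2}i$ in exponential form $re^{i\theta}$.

r = |z| = sqrt((-24*sqrt(2))^2 + (24*sqrt(2))^2) = sqrt(1152 + 1152) = sqrt(2304) = 48
θ = arctan(b/a) = arctan(33.9411/-33.9411) (quadrant-adjusted) = 135° = 3π/4
z = 48e^(i*3π/4)


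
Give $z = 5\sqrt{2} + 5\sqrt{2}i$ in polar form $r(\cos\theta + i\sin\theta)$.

r = |z| = sqrt(a^2 + b^2) = sqrt((5*sqrt(2))^2 + (5*sqrt(2))^2) = sqrt(50 + 50) = sqrt(100) = 10
θ = arctan(b/a) = arctan(7.0711/7.0711) (quadrant-adjusted) = 45°
z = 10(cos 45° + i sin 45°)


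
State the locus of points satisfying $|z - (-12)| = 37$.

|z - z0| = r describes a circle centered at z0 with radius r
Here z0 = -12 and r = 37
Locus: Circle centered at (-12, 0) with radius 37


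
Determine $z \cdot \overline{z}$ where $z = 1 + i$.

z * conjugate(z) = |z|^2 = a^2 + b^2
= 1^2 + 1^2 = 2


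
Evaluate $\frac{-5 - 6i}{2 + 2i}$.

Multiply numerator and denominator by conjugate (2 - 2i):
= (-5 - 6i)(2 - 2i) / (2^2 + 2^2)
= (-22 - 2i) / 8
Divide through by 2: (-11 - i) / 4
= -11/4 - (1/4)i


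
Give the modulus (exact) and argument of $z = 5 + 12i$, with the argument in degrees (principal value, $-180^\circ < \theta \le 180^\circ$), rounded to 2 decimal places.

|z| = sqrt(5^2 + 12^2) = 13
arg(z) = arctan(b/a) = arctan(12/5) (quadrant-adjusted) = 67.38°


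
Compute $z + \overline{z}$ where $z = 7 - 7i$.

z + conjugate(z) = (a + bi) + (a - bi) = 2a
= 2 * 7 = 14


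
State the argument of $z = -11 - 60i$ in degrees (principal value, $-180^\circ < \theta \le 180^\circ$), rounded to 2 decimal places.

θ = arctan(b/a) = arctan(-60/-11) (quadrant-adjusted) = -100.39°


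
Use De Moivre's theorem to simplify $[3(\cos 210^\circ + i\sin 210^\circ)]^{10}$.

By De Moivre: z^n = r^n(cos(nθ) + i sin(nθ))
= 3^10(cos(10*210°) + i sin(10*210°))
= 59049(cos 300° + i sin 300°)
= 59049/2 - (59049*sqrt(3)/2)i


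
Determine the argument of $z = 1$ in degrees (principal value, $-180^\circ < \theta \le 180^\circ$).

b = 0 and a > 0, so z lies on the positive real axis: θ = 0°


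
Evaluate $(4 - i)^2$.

(a + bi)^2 = a^2 - b^2 + 2abi
= 4^2 - (-1)^2 + 2*4*(-1)i
= 15 - 8i


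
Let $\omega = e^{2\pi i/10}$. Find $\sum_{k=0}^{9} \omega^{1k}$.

Let ζ = ω^1 = e^(2πi·1/10). Since 10 ∤ 1, ζ ≠ 1.
Sum = Σ_{k=0}^{9} ζ^k = (ζ^10 - 1)/(ζ - 1) = (ω^{1·10} - 1)/(ζ - 1) = (1 - 1)/(ζ - 1) = 0


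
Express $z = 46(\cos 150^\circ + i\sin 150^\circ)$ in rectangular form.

a = r cos θ = 46 * -sqrt(3)/2 = -23*sqrt(3)
b = r sin θ = 46 * 1/2 = 23
z = -23*sqrt(3) + 23i


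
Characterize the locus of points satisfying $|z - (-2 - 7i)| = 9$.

|z - z0| = r describes a circle centered at z0 with radius r
Here z0 = -2 - 7i and r = 9
Locus: Circle centered at (-2, -7) with radius 9


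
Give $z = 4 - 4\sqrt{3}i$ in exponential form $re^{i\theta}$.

r = |z| = sqrt((4)^2 + (-4*sqrt(3))^2) = sqrt(16 + 48) = sqrt(64) = 8
θ = arctan(b/a) = arctan(-6.9282/4) (quadrant-adjusted) = -60° = -π/3
z = 8e^(-i*π/3)


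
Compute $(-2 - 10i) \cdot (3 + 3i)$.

(a1*a2 - b1*b2) + (a1*b2 + b1*a2)i
= (-6 - (-30)) + (-6 + (-30))i
= 24 - 36i


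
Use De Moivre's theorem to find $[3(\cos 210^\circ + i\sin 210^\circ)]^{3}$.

By De Moivre: z^n = r^n(cos(nθ) + i sin(nθ))
= 3^3(cos(3*210°) + i sin(3*210°))
= 27(cos 270° + i sin 270°)
= -27i


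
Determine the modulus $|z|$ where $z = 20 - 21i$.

|z| = sqrt(a^2 + b^2) = sqrt(20^2 + (-21)^2) = sqrt(841) = 29


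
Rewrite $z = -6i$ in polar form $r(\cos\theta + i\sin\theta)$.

r = |z| = sqrt(a^2 + b^2) = sqrt((0)^2 + (-6)^2) = sqrt(0 + 36) = sqrt(36) = 6
a = 0 and b < 0, so z lies on the negative imaginary axis: θ = 270°
z = 6(cos 270° + i sin 270°)


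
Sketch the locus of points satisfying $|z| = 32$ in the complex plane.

|z| = 32 means sqrt(x^2 + y^2) = 32
This is a circle of radius 32 centered at the origin


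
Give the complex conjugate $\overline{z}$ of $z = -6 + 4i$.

If z = a + bi, then conjugate(z) = a - bi
conjugate(-6 + 4i) = -6 - 4i


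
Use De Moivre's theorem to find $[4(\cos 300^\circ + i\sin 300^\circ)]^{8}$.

By De Moivre: z^n = r^n(cos(nθ) + i sin(nθ))
= 4^8(cos(8*300°) + i sin(8*300°))
= 65536(cos 240° + i sin 240°)
= -32768 - 32768*sqrt(3)i


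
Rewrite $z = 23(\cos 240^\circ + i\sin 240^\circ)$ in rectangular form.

a = r cos θ = 23 * -1/2 = -23/2
b = r sin θ = 23 * -sqrt(3)/2 = -23*sqrt(3)/2
z = -23/2 - (23*sqrt(3)/2)i


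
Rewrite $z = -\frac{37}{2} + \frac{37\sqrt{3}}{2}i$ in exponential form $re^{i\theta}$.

r = |z| = sqrt((-37/2)^2 + (37*sqrt(3)/2)^2) = sqrt(1369/4 + 4107/4) = sqrt(1369) = 37
θ = arctan(b/a) = arctan(32.0429/-18.5) (quadrant-adjusted) = 120° = 2π/3
z = 37e^(i*2π/3)


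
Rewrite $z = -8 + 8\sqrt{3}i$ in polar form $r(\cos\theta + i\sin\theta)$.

r = |z| = sqrt(a^2 + b^2) = sqrt((-8)^2 + (8*sqrt(3))^2) = sqrt(64 + 192) = sqrt(256) = 16
θ = arctan(b/a) = arctan(13.8564/-8) (quadrant-adjusted) = 120°
z = 16(cos 120° + i sin 120°)


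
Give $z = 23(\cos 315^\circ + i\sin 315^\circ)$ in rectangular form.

a = r cos θ = 23 * sqrt(2)/2 = 23*sqrt(2)/2
b = r sin θ = 23 * -sqrt(2)/2 = -23*sqrt(2)/2
z = 23*sqrt(2)/2 - (23*sqrt(2)/2)i


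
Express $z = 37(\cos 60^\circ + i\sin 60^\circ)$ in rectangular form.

a = r cos θ = 37 * 1/2 = 37/2
b = r sin θ = 37 * sqrt(3)/2 = 37*sqrt(3)/2
z = 37/2 + (37*sqrt(3)/2)i


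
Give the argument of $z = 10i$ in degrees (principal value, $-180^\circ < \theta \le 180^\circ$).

a = 0 and b > 0, so z lies on the positive imaginary axis: θ = 90°


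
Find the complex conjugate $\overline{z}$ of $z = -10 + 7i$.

If z = a + bi, then conjugate(z) = a - bi
conjugate(-10 + 7i) = -10 - 7i


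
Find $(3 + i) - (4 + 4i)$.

(3 - 4) + (1 - 4)i = -1 - 3i


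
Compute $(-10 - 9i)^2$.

(a + bi)^2 = a^2 - b^2 + 2abi
= (-10)^2 - (-9)^2 + 2*(-10)*(-9)i
= 19 + 180i


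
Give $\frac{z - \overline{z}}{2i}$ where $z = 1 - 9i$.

z - conjugate(z) = 2bi
(z - conjugate(z))/(2i) = 2bi/(2i) = b = -9


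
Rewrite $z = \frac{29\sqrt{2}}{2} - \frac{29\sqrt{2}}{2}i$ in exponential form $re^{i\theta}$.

r = |z| = sqrt((29*sqrt(2)/2)^2 + (-29*sqrt(2)/2)^2) = sqrt(841/2 + 841/2) = sqrt(841) = 29
θ = arctan(b/a) = arctan(-20.5061/20.5061) (quadrant-adjusted) = -45° = -π/4
z = 29e^(-i*π/4)


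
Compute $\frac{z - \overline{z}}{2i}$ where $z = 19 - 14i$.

z - conjugate(z) = 2bi
(z - conjugate(z))/(2i) = 2bi/(2i) = b = -14


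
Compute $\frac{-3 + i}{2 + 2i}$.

Multiply numerator and denominator by conjugate (2 - 2i):
= (-3 + i)(2 - 2i) / (2^2 + 2^2)
= (-4 + 8i) / 8
Divide through by 4: (-1 + 2i) / 2
= -1/2 + i


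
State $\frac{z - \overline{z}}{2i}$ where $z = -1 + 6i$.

z - conjugate(z) = 2bi
(z - conjugate(z))/(2i) = 2bi/(2i) = b = 6


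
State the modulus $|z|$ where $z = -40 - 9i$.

|z| = sqrt(a^2 + b^2) = sqrt((-40)^2 + (-9)^2) = sqrt(1681) = 41


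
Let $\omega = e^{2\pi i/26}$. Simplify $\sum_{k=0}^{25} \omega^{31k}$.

Let ζ = ω^31 = e^(2πi·31/26). Since 26 ∤ 31, ζ ≠ 1.
Sum = Σ_{k=0}^{25} ζ^k = (ζ^26 - 1)/(ζ - 1) = (ω^{31·26} - 1)/(ζ - 1) = (1 - 1)/(ζ - 1) = 0


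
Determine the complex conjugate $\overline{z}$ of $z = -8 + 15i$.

If z = a + bi, then conjugate(z) = a - bi
conjugate(-8 + 15i) = -8 - 15i


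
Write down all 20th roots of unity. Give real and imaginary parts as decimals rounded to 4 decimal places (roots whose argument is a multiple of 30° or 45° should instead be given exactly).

ω_k = e^(2πik/20) = cos(2πk/20) + i sin(2πk/20) for k = 0, 1, ..., 19
Roots: 1, 0.9511 + 0.3090i, 0.8090 + 0.5878i, 0.5878 + 0.8090i, 0.3090 + 0.9511i, i, -0.3090 + 0.9511i, -0.5878 + 0.8090i, -0.8090 + 0.5878i, -0.9511 + 0.3090i, -1, -0.9511 - 0.3090i, -0.8090 - 0.5878i, -0.5878 - 0.8090i, -0.3090 - 0.9511i, -i, 0.3090 - 0.9511i, 0.5878 - 0.8090i, 0.8090 - 0.5878i, 0.9511 - 0.3090i


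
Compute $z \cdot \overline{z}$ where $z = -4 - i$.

z * conjugate(z) = |z|^2 = a^2 + b^2
= (-4)^2 + (-1)^2 = 17


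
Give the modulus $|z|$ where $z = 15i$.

|z| = sqrt(a^2 + b^2) = sqrt(0^2 + 15^2) = sqrt(225) = 15


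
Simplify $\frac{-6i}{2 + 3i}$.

Multiply numerator and denominator by conjugate (2 - 3i):
= (-6i)(2 - 3i) / (2^2 + 3^2)
= (-18 - 12i) / 13
= -18/13 - (12/13)i


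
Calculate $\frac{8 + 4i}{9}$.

Divisor is real, so divide each part by 9:
= 8/9 + (4/9)i


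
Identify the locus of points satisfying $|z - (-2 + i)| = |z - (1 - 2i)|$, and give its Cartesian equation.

|z - z1| = |z - z2| means z is equidistant from z1 and z2,
i.e. the perpendicular bisector of the segment from (-2, 1) to (1, -2) (midpoint (-1/2, -1/2)).
With z = x + yi, square both sides:
(x - (-2))^2 + (y - 1)^2 = (x - 1)^2 + (y - (-2))^2
The x^2 and y^2 terms cancel: 6x + (-6)y = 5 - 5 = 0
Simplify: x - y = 0
Locus: Perpendicular bisector of the segment from (-2, 1) to (1, -2): the line x - y = 0


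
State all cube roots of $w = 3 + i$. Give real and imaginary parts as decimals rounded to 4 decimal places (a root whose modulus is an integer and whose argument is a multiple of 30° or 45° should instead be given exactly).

|w| = sqrt(10) ≈ 3.162278, arg(w) ≈ 18.434949°
Root modulus = sqrt(10)^(1/3) ≈ 1.467799
Root arguments: θ_k = (arg(w) + 360°k)/3 for k = 0, 1, ..., 2
Compute each root as (root modulus)(cos θ_k + i sin θ_k) using full-precision intermediates, then round to 4 decimal places.
Roots: 1.4594 + 0.1571i, -0.8658 + 1.1853i, -0.5936 - 1.3424i


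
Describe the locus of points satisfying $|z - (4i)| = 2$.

|z - z0| = r describes a circle centered at z0 with radius r
Here z0 = 4i and r = 2
Locus: Circle centered at (0, 4) with radius 2


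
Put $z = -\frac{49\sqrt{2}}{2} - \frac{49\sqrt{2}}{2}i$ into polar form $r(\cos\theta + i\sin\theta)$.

r = |z| = sqrt(a^2 + b^2) = sqrt((-49*sqrt(2)/2)^2 + (-49*sqrt(2)/2)^2) = sqrt(2401/2 + 2401/2) = sqrt(2401) = 49
θ = arctan(b/a) = arctan(-34.6482/-34.6482) (quadrant-adjusted) = 225°
z = 49(cos 225° + i sin 225°)


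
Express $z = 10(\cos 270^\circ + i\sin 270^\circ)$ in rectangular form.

a = r cos θ = 10 * 0 = 0
b = r sin θ = 10 * -1 = -10
z = -10i


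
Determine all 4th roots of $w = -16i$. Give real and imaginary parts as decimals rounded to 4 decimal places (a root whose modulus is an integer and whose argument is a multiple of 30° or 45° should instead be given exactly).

|w| = 16, arg(w) = 270°
Root modulus = 16^(1/4) = 2
Root arguments: θ_k = (270° + 360°k)/4 for k = 0, 1, ..., 3
Compute each root as (root modulus)(cos θ_k + i sin θ_k) using full-precision intermediates, then round to 4 decimal places.
Roots: 0.7654 + 1.8478i, -1.8478 + 0.7654i, -0.7654 - 1.8478i, 1.8478 - 0.7654i


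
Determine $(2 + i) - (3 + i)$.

(2 - 3) + (1 - 1)i = -1


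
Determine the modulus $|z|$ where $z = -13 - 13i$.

|z| = sqrt(a^2 + b^2) = sqrt((-13)^2 + (-13)^2) = sqrt(338) = sqrt(338)


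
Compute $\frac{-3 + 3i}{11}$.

Divisor is real, so divide each part by 11:
= -3/11 + (3/11)i


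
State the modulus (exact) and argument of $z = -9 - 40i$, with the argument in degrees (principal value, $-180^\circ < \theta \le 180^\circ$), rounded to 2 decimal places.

|z| = sqrt((-9)^2 + (-40)^2) = 41
arg(z) = arctan(b/a) = arctan(-40/-9) (quadrant-adjusted) = -102.68°


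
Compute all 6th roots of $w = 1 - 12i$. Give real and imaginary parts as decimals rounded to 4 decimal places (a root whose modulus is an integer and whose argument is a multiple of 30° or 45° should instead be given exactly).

|w| = sqrt(145) ≈ 12.041595, arg(w) ≈ 274.763642°
Root modulus = sqrt(145)^(1/6) ≈ 1.513959
Root arguments: θ_k = (arg(w) + 360°k)/6 for k = 0, 1, ..., 5
Compute each root as (root modulus)(cos θ_k + i sin θ_k) using full-precision intermediates, then round to 4 decimal places.
Roots: 1.0556 + 1.0853i, -0.4121 + 1.4568i, -1.4677 + 0.3715i, -1.0556 - 1.0853i, 0.4121 - 1.4568i, 1.4677 - 0.3715i


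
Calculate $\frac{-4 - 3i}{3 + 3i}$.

Multiply numerator and denominator by conjugate (3 - 3i):
= (-4 - 3i)(3 - 3i) / (3^2 + 3^2)
= (-21 + 3i) / 18
Divide through by 3: (-7 + i) / 6
= -7/6 + (1/6)i


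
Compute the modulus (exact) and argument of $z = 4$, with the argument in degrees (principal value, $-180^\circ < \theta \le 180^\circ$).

|z| = sqrt(4^2 + 0^2) = 4
b = 0 and a > 0, so z lies on the positive real axis: arg(z) = 0°


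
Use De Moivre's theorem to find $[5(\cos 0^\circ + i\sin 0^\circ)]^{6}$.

By De Moivre: z^n = r^n(cos(nθ) + i sin(nθ))
= 5^6(cos(6*0°) + i sin(6*0°))
= 15625(cos 0° + i sin 0°)
= 15625


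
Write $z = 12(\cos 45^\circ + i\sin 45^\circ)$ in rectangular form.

a = r cos θ = 12 * sqrt(2)/2 = 6*sqrt(2)
b = r sin θ = 12 * sqrt(2)/2 = 6*sqrt(2)
z = 6*sqrt(2) + 6*sqrt(2)i


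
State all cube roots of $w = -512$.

|w| = 512, arg(w) = 180°
Root modulus = 512^(1/3) = 8
Root arguments: θ_k = (180° + 360°k)/3 for k = 0, 1, ..., 2
Roots: 4 + 4*sqrt(3)i, -8, 4 - 4*sqrt(3)i


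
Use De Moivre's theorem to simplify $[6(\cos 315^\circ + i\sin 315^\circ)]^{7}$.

By De Moivre: z^n = r^n(cos(nθ) + i sin(nθ))
= 6^7(cos(7*315°) + i sin(7*315°))
= 279936(cos 45° + i sin 45°)
= 139968*sqrt(2) + 139968*sqrt(2)i
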